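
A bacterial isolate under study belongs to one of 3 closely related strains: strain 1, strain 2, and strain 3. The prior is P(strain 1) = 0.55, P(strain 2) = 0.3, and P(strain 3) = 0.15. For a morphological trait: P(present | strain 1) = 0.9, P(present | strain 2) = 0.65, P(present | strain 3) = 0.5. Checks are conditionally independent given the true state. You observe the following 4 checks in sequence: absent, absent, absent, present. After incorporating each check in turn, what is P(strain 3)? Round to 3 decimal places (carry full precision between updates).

0.514

After 'absent': normaliser = 0.1·0.5500 + 0.35·0.3000 + 0.5·0.1500; P(strain 1) ≈ 0.2340, P(strain 2) ≈ 0.4468, P(strain 3) ≈ 0.3191
After 'absent': normaliser = 0.1·0.2340 + 0.35·0.4468 + 0.5·0.3191; P(strain 1) ≈ 0.0690, P(strain 2) ≈ 0.4608, P(strain 3) ≈ 0.4702
After 'absent': normaliser = 0.1·0.0690 + 0.35·0.4608 + 0.5·0.4702; P(strain 1) ≈ 0.0171, P(strain 2) ≈ 0.3999, P(strain 3) ≈ 0.5830
After 'present': normaliser = 0.9·0.0171 + 0.65·0.3999 + 0.5·0.5830; P(strain 1) ≈ 0.0272, P(strain 2) ≈ 0.4586, P(strain 3) ≈ 0.5142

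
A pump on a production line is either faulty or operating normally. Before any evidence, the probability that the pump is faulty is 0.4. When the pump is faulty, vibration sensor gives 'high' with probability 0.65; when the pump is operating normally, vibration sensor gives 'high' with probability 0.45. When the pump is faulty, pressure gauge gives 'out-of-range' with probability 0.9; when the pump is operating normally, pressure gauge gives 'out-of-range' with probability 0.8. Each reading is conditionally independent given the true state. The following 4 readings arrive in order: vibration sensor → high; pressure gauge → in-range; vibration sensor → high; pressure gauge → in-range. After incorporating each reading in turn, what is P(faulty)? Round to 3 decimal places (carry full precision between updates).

After vibration sensor='high': P(faulty) = 0.65·0.4000 / (0.65·0.4000 + 0.45·0.6000) ≈ 0.4906
After pressure gauge='in-range': P(faulty) = 0.1·0.4906 / (0.1·0.4906 + 0.2·0.5094) ≈ 0.3250
After vibration sensor='high': P(faulty) = 0.65·0.3250 / (0.65·0.3250 + 0.45·0.6750) ≈ 0.4102
After pressure gauge='in-range': P(faulty) = 0.1·0.4102 / (0.1·0.4102 + 0.2·0.5898) ≈ 0.2580

0.258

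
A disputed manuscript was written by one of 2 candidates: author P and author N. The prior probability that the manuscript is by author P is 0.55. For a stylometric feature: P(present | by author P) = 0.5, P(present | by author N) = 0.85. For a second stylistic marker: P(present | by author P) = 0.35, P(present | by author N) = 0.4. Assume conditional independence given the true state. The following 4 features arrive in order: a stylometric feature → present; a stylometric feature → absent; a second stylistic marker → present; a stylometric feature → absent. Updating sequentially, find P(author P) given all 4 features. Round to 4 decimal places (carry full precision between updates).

After a stylometric feature='present': P(author P) = 0.5·0.5500 / (0.5·0.5500 + 0.85·0.4500) ≈ 0.4183
After a stylometric feature='absent': P(author P) = 0.5·0.4183 / (0.5·0.4183 + 0.15·0.5817) ≈ 0.7056
After a second stylistic marker='present': P(author P) = 0.35·0.7056 / (0.35·0.7056 + 0.4·0.2944) ≈ 0.6771
After a stylometric feature='absent': P(author P) = 0.5·0.6771 / (0.5·0.6771 + 0.15·0.3229) ≈ 0.8748

0.8748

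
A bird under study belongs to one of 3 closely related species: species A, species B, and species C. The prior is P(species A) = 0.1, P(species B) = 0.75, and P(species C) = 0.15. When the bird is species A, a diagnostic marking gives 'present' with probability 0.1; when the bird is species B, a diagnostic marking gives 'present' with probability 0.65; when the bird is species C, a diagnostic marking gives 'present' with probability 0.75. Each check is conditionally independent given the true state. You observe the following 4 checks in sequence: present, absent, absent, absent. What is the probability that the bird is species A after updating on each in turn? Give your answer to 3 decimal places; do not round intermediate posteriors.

0.243

After 'present': normaliser = 0.1·0.1000 + 0.65·0.7500 + 0.75·0.1500; P(species A) ≈ 0.0164, P(species B) ≈ 0.7992, P(species C) ≈ 0.1844
After 'absent': normaliser = 0.9·0.0164 + 0.35·0.7992 + 0.25·0.1844; P(species A) ≈ 0.0433, P(species B) ≈ 0.8213, P(species C) ≈ 0.1354
After 'absent': normaliser = 0.9·0.0433 + 0.35·0.8213 + 0.25·0.1354; P(species A) ≈ 0.1082, P(species B) ≈ 0.7978, P(species C) ≈ 0.0939
After 'absent': normaliser = 0.9·0.1082 + 0.35·0.7978 + 0.25·0.0939; P(species A) ≈ 0.2434, P(species B) ≈ 0.6979, P(species C) ≈ 0.0587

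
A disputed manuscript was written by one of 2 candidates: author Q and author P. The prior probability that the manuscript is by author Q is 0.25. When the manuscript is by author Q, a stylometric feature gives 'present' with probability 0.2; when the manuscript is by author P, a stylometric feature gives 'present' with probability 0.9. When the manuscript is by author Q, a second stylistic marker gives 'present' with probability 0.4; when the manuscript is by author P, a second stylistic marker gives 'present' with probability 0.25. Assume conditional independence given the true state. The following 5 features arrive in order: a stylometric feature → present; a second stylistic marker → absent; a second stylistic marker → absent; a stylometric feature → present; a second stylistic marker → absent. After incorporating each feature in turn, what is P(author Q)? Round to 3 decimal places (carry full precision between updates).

After a stylometric feature='present': P(author Q) = 0.2·0.2500 / (0.2·0.2500 + 0.9·0.7500) ≈ 0.0690
After a second stylistic marker='absent': P(author Q) = 0.6·0.0690 / (0.6·0.0690 + 0.75·0.9310) ≈ 0.0559
After a second stylistic marker='absent': P(author Q) = 0.6·0.0559 / (0.6·0.0559 + 0.75·0.9441) ≈ 0.0453
After a stylometric feature='present': P(author Q) = 0.2·0.0453 / (0.2·0.0453 + 0.9·0.9547) ≈ 0.0104
After a second stylistic marker='absent': P(author Q) = 0.6·0.0104 / (0.6·0.0104 + 0.75·0.9896) ≈ 0.0084

0.008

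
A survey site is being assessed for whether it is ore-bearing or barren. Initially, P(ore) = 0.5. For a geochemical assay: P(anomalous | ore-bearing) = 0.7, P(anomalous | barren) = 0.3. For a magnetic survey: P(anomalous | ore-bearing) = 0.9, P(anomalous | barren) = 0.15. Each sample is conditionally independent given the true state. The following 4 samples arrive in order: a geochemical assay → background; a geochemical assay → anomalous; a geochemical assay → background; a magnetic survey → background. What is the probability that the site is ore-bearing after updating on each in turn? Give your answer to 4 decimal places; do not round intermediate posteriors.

0.0480

After a geochemical assay='background': P(ore) = 0.3·0.5000 / (0.3·0.5000 + 0.7·0.5000) ≈ 0.3000
After a geochemical assay='anomalous': P(ore) = 0.7·0.3000 / (0.7·0.3000 + 0.3·0.7000) ≈ 0.5000
After a geochemical assay='background': P(ore) = 0.3·0.5000 / (0.3·0.5000 + 0.7·0.5000) ≈ 0.3000
After a magnetic survey='background': P(ore) = 0.1·0.3000 / (0.1·0.3000 + 0.85·0.7000) ≈ 0.0480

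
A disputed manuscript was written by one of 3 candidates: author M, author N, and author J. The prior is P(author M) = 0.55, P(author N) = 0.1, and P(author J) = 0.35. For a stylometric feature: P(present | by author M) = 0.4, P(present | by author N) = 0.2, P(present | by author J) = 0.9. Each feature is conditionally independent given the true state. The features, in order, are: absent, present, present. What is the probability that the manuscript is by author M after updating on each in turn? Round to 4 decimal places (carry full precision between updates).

After 'absent': normaliser = 0.6·0.5500 + 0.8·0.1000 + 0.1·0.3500; P(author M) ≈ 0.7416, P(author N) ≈ 0.1798, P(author J) ≈ 0.0787
After 'present': normaliser = 0.4·0.7416 + 0.2·0.1798 + 0.9·0.0787; P(author M) ≈ 0.7354, P(author N) ≈ 0.0891, P(author J) ≈ 0.1755
After 'present': normaliser = 0.4·0.7354 + 0.2·0.0891 + 0.9·0.1755; P(author M) ≈ 0.6260, P(author N) ≈ 0.0379, P(author J) ≈ 0.3361

0.6260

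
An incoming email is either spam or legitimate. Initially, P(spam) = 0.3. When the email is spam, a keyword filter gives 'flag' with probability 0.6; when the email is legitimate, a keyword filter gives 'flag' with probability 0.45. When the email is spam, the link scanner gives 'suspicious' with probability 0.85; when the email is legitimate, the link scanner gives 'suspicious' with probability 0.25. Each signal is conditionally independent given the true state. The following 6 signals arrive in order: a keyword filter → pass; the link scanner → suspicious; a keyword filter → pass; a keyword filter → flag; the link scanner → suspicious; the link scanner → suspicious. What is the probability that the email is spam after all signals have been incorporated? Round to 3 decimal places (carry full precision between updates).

Each posterior becomes the prior for the next update.
After a keyword filter='pass': P(spam) = 0.4·0.3000 / (0.4·0.3000 + 0.55·0.7000) ≈ 0.2376
After the link scanner='suspicious': P(spam) = 0.85·0.2376 / (0.85·0.2376 + 0.25·0.7624) ≈ 0.5145
After a keyword filter='pass': P(spam) = 0.4·0.5145 / (0.4·0.5145 + 0.55·0.4855) ≈ 0.4353
After a keyword filter='flag': P(spam) = 0.6·0.4353 / (0.6·0.4353 + 0.45·0.5647) ≈ 0.5068
After the link scanner='suspicious': P(spam) = 0.85·0.5068 / (0.85·0.5068 + 0.25·0.4932) ≈ 0.7775
After the link scanner='suspicious': P(spam) = 0.85·0.7775 / (0.85·0.7775 + 0.25·0.2225) ≈ 0.9224

0.922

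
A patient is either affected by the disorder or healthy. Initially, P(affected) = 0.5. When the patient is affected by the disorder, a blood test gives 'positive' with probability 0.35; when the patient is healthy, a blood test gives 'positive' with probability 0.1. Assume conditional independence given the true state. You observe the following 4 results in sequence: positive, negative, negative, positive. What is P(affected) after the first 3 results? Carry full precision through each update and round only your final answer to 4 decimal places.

Each posterior becomes the prior for the next update.
After 'positive': P(affected) = 0.35·0.5000 / (0.35·0.5000 + 0.1·0.5000) ≈ 0.7778
After 'negative': P(affected) = 0.65·0.7778 / (0.65·0.7778 + 0.9·0.2222) ≈ 0.7165
After 'negative': P(affected) = 0.65·0.7165 / (0.65·0.7165 + 0.9·0.2835) ≈ 0.6461

0.6461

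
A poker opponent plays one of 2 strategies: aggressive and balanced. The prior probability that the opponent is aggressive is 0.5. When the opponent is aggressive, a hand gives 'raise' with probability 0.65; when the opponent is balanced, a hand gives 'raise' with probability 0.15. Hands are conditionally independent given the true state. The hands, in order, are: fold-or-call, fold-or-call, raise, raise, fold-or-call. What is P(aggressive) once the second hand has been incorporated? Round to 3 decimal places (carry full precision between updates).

0.145

After 'fold-or-call': P(aggressive) = 0.35·0.5000 / (0.35·0.5000 + 0.85·0.5000) ≈ 0.2917
After 'fold-or-call': P(aggressive) = 0.35·0.2917 / (0.35·0.2917 + 0.85·0.7083) ≈ 0.1450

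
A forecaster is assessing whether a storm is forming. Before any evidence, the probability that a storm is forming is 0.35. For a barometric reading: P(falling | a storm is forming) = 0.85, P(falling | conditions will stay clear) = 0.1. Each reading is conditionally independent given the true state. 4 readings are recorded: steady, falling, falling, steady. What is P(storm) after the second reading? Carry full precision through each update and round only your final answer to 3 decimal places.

Each posterior becomes the prior for the next update.
After 'steady': P(storm) = 0.15·0.3500 / (0.15·0.3500 + 0.9·0.6500) ≈ 0.0824
After 'falling': P(storm) = 0.85·0.0824 / (0.85·0.0824 + 0.1·0.9176) ≈ 0.4327

0.433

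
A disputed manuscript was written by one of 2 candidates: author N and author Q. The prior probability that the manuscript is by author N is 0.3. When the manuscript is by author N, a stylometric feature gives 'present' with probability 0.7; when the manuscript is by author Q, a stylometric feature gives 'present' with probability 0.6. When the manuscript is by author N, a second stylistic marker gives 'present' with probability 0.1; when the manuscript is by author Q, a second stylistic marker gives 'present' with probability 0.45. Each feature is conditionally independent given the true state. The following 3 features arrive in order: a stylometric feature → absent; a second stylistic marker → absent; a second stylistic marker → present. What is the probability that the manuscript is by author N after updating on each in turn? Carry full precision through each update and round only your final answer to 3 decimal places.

0.105

Each posterior becomes the prior for the next update.
After a stylometric feature='absent': P(author N) = 0.3·0.3000 / (0.3·0.3000 + 0.4·0.7000) ≈ 0.2432
After a second stylistic marker='absent': P(author N) = 0.9·0.2432 / (0.9·0.2432 + 0.55·0.7568) ≈ 0.3447
After a second stylistic marker='present': P(author N) = 0.1·0.3447 / (0.1·0.3447 + 0.45·0.6553) ≈ 0.1047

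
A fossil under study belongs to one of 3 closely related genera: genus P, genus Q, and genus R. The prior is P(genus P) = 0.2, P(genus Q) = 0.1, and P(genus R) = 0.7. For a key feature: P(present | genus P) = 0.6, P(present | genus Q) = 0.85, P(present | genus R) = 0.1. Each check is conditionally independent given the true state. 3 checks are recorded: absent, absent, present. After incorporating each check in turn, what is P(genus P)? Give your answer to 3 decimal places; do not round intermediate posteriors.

After 'absent': normaliser = 0.4·0.2000 + 0.15·0.1000 + 0.9·0.7000; P(genus P) ≈ 0.1103, P(genus Q) ≈ 0.0207, P(genus R) ≈ 0.8690
After 'absent': normaliser = 0.4·0.1103 + 0.15·0.0207 + 0.9·0.8690; P(genus P) ≈ 0.0532, P(genus Q) ≈ 0.0037, P(genus R) ≈ 0.9430
After 'present': normaliser = 0.6·0.0532 + 0.85·0.0037 + 0.1·0.9430; P(genus P) ≈ 0.2467, P(genus Q) ≈ 0.0246, P(genus R) ≈ 0.7287

0.247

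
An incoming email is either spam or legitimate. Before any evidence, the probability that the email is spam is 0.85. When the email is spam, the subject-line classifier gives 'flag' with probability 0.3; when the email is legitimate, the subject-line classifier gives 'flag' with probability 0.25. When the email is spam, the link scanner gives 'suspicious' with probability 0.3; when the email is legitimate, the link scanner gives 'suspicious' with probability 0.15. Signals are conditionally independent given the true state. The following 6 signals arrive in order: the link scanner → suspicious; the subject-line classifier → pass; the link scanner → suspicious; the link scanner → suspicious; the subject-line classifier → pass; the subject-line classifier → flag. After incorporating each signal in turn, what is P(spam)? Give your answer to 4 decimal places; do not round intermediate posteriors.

0.9793

After the link scanner='suspicious': P(spam) = 0.3·0.8500 / (0.3·0.8500 + 0.15·0.1500) ≈ 0.9189
After the subject-line classifier='pass': P(spam) = 0.7·0.9189 / (0.7·0.9189 + 0.75·0.0811) ≈ 0.9136
After the link scanner='suspicious': P(spam) = 0.3·0.9136 / (0.3·0.9136 + 0.15·0.0864) ≈ 0.9549
After the link scanner='suspicious': P(spam) = 0.3·0.9549 / (0.3·0.9549 + 0.15·0.0451) ≈ 0.9769
After the subject-line classifier='pass': P(spam) = 0.7·0.9769 / (0.7·0.9769 + 0.75·0.0231) ≈ 0.9753
After the subject-line classifier='flag': P(spam) = 0.3·0.9753 / (0.3·0.9753 + 0.25·0.0247) ≈ 0.9793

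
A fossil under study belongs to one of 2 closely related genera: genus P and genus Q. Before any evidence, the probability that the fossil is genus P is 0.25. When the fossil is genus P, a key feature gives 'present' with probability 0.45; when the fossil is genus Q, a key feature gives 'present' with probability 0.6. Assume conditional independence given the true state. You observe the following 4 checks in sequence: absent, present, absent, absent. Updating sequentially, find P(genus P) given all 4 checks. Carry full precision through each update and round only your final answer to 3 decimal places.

0.394

After 'absent': P(genus P) = 0.55·0.2500 / (0.55·0.2500 + 0.4·0.7500) ≈ 0.3143
After 'present': P(genus P) = 0.45·0.3143 / (0.45·0.3143 + 0.6·0.6857) ≈ 0.2558
After 'absent': P(genus P) = 0.55·0.2558 / (0.55·0.2558 + 0.4·0.7442) ≈ 0.3210
After 'absent': P(genus P) = 0.55·0.3210 / (0.55·0.3210 + 0.4·0.6790) ≈ 0.3939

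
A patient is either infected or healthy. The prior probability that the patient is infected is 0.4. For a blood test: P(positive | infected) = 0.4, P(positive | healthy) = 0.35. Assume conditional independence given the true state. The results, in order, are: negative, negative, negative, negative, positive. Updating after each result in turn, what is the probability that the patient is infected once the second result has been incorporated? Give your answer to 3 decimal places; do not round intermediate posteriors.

0.362

Apply Bayes' rule sequentially, carrying P(infected) forward.
After 'negative': P(infected) = 0.6·0.4000 / (0.6·0.4000 + 0.65·0.6000) ≈ 0.3810
After 'negative': P(infected) = 0.6·0.3810 / (0.6·0.3810 + 0.65·0.6190) ≈ 0.3623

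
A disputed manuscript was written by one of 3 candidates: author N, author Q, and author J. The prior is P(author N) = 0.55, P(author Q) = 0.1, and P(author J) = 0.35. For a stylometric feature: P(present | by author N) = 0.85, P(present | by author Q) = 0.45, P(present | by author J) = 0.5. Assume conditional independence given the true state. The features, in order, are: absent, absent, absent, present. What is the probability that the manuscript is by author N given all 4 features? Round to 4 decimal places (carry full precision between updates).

0.0510

After 'absent': normaliser = 0.15·0.5500 + 0.55·0.1000 + 0.5·0.3500; P(author N) ≈ 0.2640, P(author Q) ≈ 0.1760, P(author J) ≈ 0.5600
After 'absent': normaliser = 0.15·0.2640 + 0.55·0.1760 + 0.5·0.5600; P(author N) ≈ 0.0951, P(author Q) ≈ 0.2325, P(author J) ≈ 0.6724
After 'absent': normaliser = 0.15·0.0951 + 0.55·0.2325 + 0.5·0.6724; P(author N) ≈ 0.0298, P(author Q) ≈ 0.2673, P(author J) ≈ 0.7029
After 'present': normaliser = 0.85·0.0298 + 0.45·0.2673 + 0.5·0.7029; P(author N) ≈ 0.0510, P(author Q) ≈ 0.2420, P(author J) ≈ 0.7070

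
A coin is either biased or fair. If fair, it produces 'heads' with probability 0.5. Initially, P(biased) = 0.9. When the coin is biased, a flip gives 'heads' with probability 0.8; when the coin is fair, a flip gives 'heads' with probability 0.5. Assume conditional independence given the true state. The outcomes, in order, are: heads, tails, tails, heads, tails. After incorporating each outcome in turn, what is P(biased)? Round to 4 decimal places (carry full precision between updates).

0.5959

After 'heads': P(biased) = 0.8·0.9000 / (0.8·0.9000 + 0.5·0.1000) ≈ 0.9351
After 'tails': P(biased) = 0.2·0.9351 / (0.2·0.9351 + 0.5·0.0649) ≈ 0.8521
After 'tails': P(biased) = 0.2·0.8521 / (0.2·0.8521 + 0.5·0.1479) ≈ 0.6973
After 'heads': P(biased) = 0.8·0.6973 / (0.8·0.6973 + 0.5·0.3027) ≈ 0.7866
After 'tails': P(biased) = 0.2·0.7866 / (0.2·0.7866 + 0.5·0.2134) ≈ 0.5959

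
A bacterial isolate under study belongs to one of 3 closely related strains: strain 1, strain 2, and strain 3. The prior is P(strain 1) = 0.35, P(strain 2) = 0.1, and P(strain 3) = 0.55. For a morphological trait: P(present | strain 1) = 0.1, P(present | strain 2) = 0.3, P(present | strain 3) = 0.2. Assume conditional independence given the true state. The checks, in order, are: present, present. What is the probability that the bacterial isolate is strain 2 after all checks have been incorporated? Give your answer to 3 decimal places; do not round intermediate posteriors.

0.261

After 'present': normaliser = 0.1·0.3500 + 0.3·0.1000 + 0.2·0.5500; P(strain 1) ≈ 0.2000, P(strain 2) ≈ 0.1714, P(strain 3) ≈ 0.6286
After 'present': normaliser = 0.1·0.2000 + 0.3·0.1714 + 0.2·0.6286; P(strain 1) ≈ 0.1014, P(strain 2) ≈ 0.2609, P(strain 3) ≈ 0.6377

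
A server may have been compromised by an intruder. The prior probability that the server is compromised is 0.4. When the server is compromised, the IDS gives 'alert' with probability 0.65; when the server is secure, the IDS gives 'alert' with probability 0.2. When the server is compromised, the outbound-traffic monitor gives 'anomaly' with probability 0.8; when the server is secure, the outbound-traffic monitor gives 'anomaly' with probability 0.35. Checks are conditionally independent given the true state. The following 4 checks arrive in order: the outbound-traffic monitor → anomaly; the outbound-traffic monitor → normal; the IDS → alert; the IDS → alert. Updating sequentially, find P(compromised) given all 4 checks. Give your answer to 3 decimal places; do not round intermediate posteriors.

0.832

After the outbound-traffic monitor='anomaly': P(compromised) = 0.8·0.4000 / (0.8·0.4000 + 0.35·0.6000) ≈ 0.6038
After the outbound-traffic monitor='normal': P(compromised) = 0.2·0.6038 / (0.2·0.6038 + 0.65·0.3962) ≈ 0.3192
After the IDS='alert': P(compromised) = 0.65·0.3192 / (0.65·0.3192 + 0.2·0.6808) ≈ 0.6038
After the IDS='alert': P(compromised) = 0.65·0.6038 / (0.65·0.6038 + 0.2·0.3962) ≈ 0.8320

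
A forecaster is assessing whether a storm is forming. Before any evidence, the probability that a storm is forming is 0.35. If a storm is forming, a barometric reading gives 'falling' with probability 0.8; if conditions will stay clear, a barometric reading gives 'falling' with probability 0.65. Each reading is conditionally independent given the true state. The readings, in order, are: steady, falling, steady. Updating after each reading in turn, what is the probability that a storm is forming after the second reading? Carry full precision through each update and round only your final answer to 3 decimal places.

After 'steady': P(storm) = 0.2·0.3500 / (0.2·0.3500 + 0.35·0.6500) ≈ 0.2353
After 'falling': P(storm) = 0.8·0.2353 / (0.8·0.2353 + 0.65·0.7647) ≈ 0.2747

0.275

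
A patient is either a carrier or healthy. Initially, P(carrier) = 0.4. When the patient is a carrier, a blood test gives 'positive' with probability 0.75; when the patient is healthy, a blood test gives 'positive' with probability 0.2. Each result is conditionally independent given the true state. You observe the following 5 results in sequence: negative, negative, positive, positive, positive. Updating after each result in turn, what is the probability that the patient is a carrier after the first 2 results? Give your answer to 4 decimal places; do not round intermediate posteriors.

After 'negative': P(carrier) = 0.25·0.4000 / (0.25·0.4000 + 0.8·0.6000) ≈ 0.1724
After 'negative': P(carrier) = 0.25·0.1724 / (0.25·0.1724 + 0.8·0.8276) ≈ 0.0611

0.0611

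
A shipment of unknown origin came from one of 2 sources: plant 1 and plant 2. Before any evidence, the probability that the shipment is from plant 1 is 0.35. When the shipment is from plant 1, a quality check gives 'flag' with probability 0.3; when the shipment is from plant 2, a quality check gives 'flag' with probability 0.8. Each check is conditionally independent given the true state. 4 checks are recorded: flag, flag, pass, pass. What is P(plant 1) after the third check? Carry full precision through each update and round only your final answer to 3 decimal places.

After 'flag': P(plant 1) = 0.3·0.3500 / (0.3·0.3500 + 0.8·0.6500) ≈ 0.1680
After 'flag': P(plant 1) = 0.3·0.1680 / (0.3·0.1680 + 0.8·0.8320) ≈ 0.0704
After 'pass': P(plant 1) = 0.7·0.0704 / (0.7·0.0704 + 0.2·0.9296) ≈ 0.2095

0.210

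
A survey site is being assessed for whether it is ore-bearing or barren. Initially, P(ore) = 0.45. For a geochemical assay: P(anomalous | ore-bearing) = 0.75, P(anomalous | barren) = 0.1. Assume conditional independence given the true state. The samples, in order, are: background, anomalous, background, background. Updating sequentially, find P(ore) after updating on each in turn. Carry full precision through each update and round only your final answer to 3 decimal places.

After 'background': P(ore) = 0.25·0.4500 / (0.25·0.4500 + 0.9·0.5500) ≈ 0.1852
After 'anomalous': P(ore) = 0.75·0.1852 / (0.75·0.1852 + 0.1·0.8148) ≈ 0.6303
After 'background': P(ore) = 0.25·0.6303 / (0.25·0.6303 + 0.9·0.3697) ≈ 0.3213
After 'background': P(ore) = 0.25·0.3213 / (0.25·0.3213 + 0.9·0.6787) ≈ 0.1162

0.116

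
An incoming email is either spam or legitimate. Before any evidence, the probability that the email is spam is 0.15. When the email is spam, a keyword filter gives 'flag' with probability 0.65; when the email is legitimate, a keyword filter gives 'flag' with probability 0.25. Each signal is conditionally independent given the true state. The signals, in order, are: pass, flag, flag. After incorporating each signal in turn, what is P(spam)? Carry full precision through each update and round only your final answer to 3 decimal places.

Apply Bayes' rule sequentially, carrying P(spam) forward.
After 'pass': P(spam) = 0.35·0.1500 / (0.35·0.1500 + 0.75·0.8500) ≈ 0.0761
After 'flag': P(spam) = 0.65·0.0761 / (0.65·0.0761 + 0.25·0.9239) ≈ 0.1764
After 'flag': P(spam) = 0.65·0.1764 / (0.65·0.1764 + 0.25·0.8236) ≈ 0.3576

0.358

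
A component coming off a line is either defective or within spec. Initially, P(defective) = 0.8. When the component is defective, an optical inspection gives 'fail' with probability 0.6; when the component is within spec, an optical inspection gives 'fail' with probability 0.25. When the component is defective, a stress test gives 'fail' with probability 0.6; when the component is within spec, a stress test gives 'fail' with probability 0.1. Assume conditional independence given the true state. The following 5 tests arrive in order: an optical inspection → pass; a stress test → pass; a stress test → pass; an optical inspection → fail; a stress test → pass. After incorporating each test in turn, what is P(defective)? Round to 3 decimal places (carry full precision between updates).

0.310

After an optical inspection='pass': P(defective) = 0.4·0.8000 / (0.4·0.8000 + 0.75·0.2000) ≈ 0.6809
After a stress test='pass': P(defective) = 0.4·0.6809 / (0.4·0.6809 + 0.9·0.3191) ≈ 0.4867
After a stress test='pass': P(defective) = 0.4·0.4867 / (0.4·0.4867 + 0.9·0.5133) ≈ 0.2965
After an optical inspection='fail': P(defective) = 0.6·0.2965 / (0.6·0.2965 + 0.25·0.7035) ≈ 0.5028
After a stress test='pass': P(defective) = 0.4·0.5028 / (0.4·0.5028 + 0.9·0.4972) ≈ 0.3101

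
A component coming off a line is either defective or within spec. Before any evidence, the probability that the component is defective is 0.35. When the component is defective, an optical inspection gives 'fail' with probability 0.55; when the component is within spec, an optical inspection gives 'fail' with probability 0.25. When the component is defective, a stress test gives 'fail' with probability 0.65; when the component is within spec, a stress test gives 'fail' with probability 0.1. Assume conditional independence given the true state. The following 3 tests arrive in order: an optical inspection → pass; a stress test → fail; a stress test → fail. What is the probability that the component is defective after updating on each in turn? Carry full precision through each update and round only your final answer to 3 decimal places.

After an optical inspection='pass': P(defective) = 0.45·0.3500 / (0.45·0.3500 + 0.75·0.6500) ≈ 0.2442
After a stress test='fail': P(defective) = 0.65·0.2442 / (0.65·0.2442 + 0.1·0.7558) ≈ 0.6774
After a stress test='fail': P(defective) = 0.65·0.6774 / (0.65·0.6774 + 0.1·0.3226) ≈ 0.9317

0.932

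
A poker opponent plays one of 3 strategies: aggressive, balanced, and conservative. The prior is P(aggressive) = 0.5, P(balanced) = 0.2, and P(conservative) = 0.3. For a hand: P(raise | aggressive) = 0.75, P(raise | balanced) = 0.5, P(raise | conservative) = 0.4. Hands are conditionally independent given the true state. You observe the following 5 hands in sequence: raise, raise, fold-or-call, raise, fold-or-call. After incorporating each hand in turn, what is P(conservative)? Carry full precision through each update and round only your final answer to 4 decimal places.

0.2624

Apply Bayes' rule sequentially, carrying P(conservative) forward.
After 'raise': normaliser = 0.75·0.5000 + 0.5·0.2000 + 0.4·0.3000; P(aggressive) ≈ 0.6303, P(balanced) ≈ 0.1681, P(conservative) ≈ 0.2017
After 'raise': normaliser = 0.75·0.6303 + 0.5·0.1681 + 0.4·0.2017; P(aggressive) ≈ 0.7416, P(balanced) ≈ 0.1318, P(conservative) ≈ 0.1266
After 'fold-or-call': normaliser = 0.25·0.7416 + 0.5·0.1318 + 0.6·0.1266; P(aggressive) ≈ 0.5665, P(balanced) ≈ 0.2014, P(conservative) ≈ 0.2320
After 'raise': normaliser = 0.75·0.5665 + 0.5·0.2014 + 0.4·0.2320; P(aggressive) ≈ 0.6871, P(balanced) ≈ 0.1629, P(conservative) ≈ 0.1501
After 'fold-or-call': normaliser = 0.25·0.6871 + 0.5·0.1629 + 0.6·0.1501; P(aggressive) ≈ 0.5004, P(balanced) ≈ 0.2372, P(conservative) ≈ 0.2624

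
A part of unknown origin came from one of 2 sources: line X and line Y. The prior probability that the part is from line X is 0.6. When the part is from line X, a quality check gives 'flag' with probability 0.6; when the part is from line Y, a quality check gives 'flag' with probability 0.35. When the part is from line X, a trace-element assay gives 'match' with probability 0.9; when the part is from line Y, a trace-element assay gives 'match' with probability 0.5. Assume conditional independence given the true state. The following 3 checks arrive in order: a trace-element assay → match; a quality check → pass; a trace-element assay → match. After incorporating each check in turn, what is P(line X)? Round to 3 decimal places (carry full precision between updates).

Each posterior becomes the prior for the next update.
After a trace-element assay='match': P(line X) = 0.9·0.6000 / (0.9·0.6000 + 0.5·0.4000) ≈ 0.7297
After a quality check='pass': P(line X) = 0.4·0.7297 / (0.4·0.7297 + 0.65·0.2703) ≈ 0.6243
After a trace-element assay='match': P(line X) = 0.9·0.6243 / (0.9·0.6243 + 0.5·0.3757) ≈ 0.7494

0.749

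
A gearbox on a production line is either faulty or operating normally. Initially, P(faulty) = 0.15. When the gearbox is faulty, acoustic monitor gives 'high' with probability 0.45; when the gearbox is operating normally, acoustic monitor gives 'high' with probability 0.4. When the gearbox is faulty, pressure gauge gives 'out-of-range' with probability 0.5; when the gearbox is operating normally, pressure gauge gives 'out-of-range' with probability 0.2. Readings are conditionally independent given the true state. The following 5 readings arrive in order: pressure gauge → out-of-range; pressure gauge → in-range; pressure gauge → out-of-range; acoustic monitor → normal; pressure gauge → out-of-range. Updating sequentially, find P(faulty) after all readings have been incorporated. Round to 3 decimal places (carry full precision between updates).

After pressure gauge='out-of-range': P(faulty) = 0.5·0.1500 / (0.5·0.1500 + 0.2·0.8500) ≈ 0.3061
After pressure gauge='in-range': P(faulty) = 0.5·0.3061 / (0.5·0.3061 + 0.8·0.6939) ≈ 0.2161
After pressure gauge='out-of-range': P(faulty) = 0.5·0.2161 / (0.5·0.2161 + 0.2·0.7839) ≈ 0.4081
After acoustic monitor='normal': P(faulty) = 0.55·0.4081 / (0.55·0.4081 + 0.6·0.5919) ≈ 0.3872
After pressure gauge='out-of-range': P(faulty) = 0.5·0.3872 / (0.5·0.3872 + 0.2·0.6128) ≈ 0.6124

0.612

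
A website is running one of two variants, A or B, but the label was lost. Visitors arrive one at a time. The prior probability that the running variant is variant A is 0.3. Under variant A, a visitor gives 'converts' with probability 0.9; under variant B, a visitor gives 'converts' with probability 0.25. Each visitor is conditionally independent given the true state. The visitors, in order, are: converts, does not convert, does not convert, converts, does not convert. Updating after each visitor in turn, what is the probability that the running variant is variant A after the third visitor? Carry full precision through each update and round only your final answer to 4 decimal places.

After 'converts': P(A) = 0.9·0.3000 / (0.9·0.3000 + 0.25·0.7000) ≈ 0.6067
After 'does not convert': P(A) = 0.1·0.6067 / (0.1·0.6067 + 0.75·0.3933) ≈ 0.1706
After 'does not convert': P(A) = 0.1·0.1706 / (0.1·0.1706 + 0.75·0.8294) ≈ 0.0267

0.0267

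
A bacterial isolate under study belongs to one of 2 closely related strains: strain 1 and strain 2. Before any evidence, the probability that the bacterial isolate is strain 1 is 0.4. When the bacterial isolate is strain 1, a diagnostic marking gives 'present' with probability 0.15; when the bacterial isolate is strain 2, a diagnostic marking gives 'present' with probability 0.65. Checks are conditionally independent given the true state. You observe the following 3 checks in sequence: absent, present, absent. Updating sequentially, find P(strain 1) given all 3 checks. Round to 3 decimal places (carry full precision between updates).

0.476

Apply Bayes' rule sequentially, carrying P(strain 1) forward.
After 'absent': P(strain 1) = 0.85·0.4000 / (0.85·0.4000 + 0.35·0.6000) ≈ 0.6182
After 'present': P(strain 1) = 0.15·0.6182 / (0.15·0.6182 + 0.65·0.3818) ≈ 0.2720
After 'absent': P(strain 1) = 0.85·0.2720 / (0.85·0.2720 + 0.35·0.7280) ≈ 0.4757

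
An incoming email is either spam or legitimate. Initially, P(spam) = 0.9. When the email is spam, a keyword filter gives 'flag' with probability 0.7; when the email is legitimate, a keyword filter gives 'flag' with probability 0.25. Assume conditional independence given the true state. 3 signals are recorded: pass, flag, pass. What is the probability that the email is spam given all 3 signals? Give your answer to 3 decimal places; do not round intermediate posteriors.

After 'pass': P(spam) = 0.3·0.9000 / (0.3·0.9000 + 0.75·0.1000) ≈ 0.7826
After 'flag': P(spam) = 0.7·0.7826 / (0.7·0.7826 + 0.25·0.2174) ≈ 0.9097
After 'pass': P(spam) = 0.3·0.9097 / (0.3·0.9097 + 0.75·0.0903) ≈ 0.8013

0.801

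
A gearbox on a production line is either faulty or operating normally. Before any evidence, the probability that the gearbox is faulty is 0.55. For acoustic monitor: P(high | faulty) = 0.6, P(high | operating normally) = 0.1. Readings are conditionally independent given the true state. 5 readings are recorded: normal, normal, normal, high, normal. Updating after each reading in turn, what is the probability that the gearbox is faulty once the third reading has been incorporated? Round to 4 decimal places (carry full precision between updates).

0.0969

Each posterior becomes the prior for the next update.
After 'normal': P(faulty) = 0.4·0.5500 / (0.4·0.5500 + 0.9·0.4500) ≈ 0.3520
After 'normal': P(faulty) = 0.4·0.3520 / (0.4·0.3520 + 0.9·0.6480) ≈ 0.1945
After 'normal': P(faulty) = 0.4·0.1945 / (0.4·0.1945 + 0.9·0.8055) ≈ 0.0969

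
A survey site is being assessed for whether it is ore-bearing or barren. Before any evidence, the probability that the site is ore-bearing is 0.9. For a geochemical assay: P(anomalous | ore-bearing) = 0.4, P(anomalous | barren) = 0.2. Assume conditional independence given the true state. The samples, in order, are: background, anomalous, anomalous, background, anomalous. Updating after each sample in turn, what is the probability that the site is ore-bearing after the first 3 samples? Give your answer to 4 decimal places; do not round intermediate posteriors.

Apply Bayes' rule sequentially, carrying P(ore) forward.
After 'background': P(ore) = 0.6·0.9000 / (0.6·0.9000 + 0.8·0.1000) ≈ 0.8710
After 'anomalous': P(ore) = 0.4·0.8710 / (0.4·0.8710 + 0.2·0.1290) ≈ 0.9310
After 'anomalous': P(ore) = 0.4·0.9310 / (0.4·0.9310 + 0.2·0.0690) ≈ 0.9643

0.9643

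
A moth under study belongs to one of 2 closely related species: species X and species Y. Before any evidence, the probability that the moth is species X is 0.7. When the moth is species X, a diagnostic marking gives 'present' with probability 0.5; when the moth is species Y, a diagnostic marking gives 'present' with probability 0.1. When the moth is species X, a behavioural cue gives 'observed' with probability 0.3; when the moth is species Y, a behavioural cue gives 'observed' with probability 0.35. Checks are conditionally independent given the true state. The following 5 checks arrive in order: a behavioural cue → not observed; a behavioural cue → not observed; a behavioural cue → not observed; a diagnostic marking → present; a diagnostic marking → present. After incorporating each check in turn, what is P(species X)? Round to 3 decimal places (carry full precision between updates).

0.986

After a behavioural cue='not observed': P(species X) = 0.7·0.7000 / (0.7·0.7000 + 0.65·0.3000) ≈ 0.7153
After a behavioural cue='not observed': P(species X) = 0.7·0.7153 / (0.7·0.7153 + 0.65·0.2847) ≈ 0.7302
After a behavioural cue='not observed': P(species X) = 0.7·0.7302 / (0.7·0.7302 + 0.65·0.2698) ≈ 0.7445
After a diagnostic marking='present': P(species X) = 0.5·0.7445 / (0.5·0.7445 + 0.1·0.2555) ≈ 0.9358
After a diagnostic marking='present': P(species X) = 0.5·0.9358 / (0.5·0.9358 + 0.1·0.0642) ≈ 0.9865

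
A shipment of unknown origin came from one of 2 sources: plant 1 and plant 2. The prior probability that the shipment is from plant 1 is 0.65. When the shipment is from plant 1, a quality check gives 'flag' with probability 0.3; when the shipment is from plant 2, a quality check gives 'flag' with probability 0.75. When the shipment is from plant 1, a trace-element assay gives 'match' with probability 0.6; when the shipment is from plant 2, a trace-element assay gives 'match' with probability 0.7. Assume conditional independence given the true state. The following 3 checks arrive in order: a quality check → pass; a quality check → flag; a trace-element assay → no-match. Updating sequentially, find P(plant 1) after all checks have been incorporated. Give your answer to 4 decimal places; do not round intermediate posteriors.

0.7350

After a quality check='pass': P(plant 1) = 0.7·0.6500 / (0.7·0.6500 + 0.25·0.3500) ≈ 0.8387
After a quality check='flag': P(plant 1) = 0.3·0.8387 / (0.3·0.8387 + 0.75·0.1613) ≈ 0.6753
After a trace-element assay='no-match': P(plant 1) = 0.4·0.6753 / (0.4·0.6753 + 0.3·0.3247) ≈ 0.7350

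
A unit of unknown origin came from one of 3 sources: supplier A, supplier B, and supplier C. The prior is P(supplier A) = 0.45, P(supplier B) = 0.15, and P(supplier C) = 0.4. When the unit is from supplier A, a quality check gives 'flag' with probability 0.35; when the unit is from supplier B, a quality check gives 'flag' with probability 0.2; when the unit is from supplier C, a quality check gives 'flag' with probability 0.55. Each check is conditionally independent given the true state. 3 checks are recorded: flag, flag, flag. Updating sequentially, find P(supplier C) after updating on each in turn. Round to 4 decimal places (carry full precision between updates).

Each posterior becomes the prior for the next update.
After 'flag': normaliser = 0.35·0.4500 + 0.2·0.1500 + 0.55·0.4000; P(supplier A) ≈ 0.3865, P(supplier B) ≈ 0.0736, P(supplier C) ≈ 0.5399
After 'flag': normaliser = 0.35·0.3865 + 0.2·0.0736 + 0.55·0.5399; P(supplier A) ≈ 0.3027, P(supplier B) ≈ 0.0329, P(supplier C) ≈ 0.6644
After 'flag': normaliser = 0.35·0.3027 + 0.2·0.0329 + 0.55·0.6644; P(supplier A) ≈ 0.2217, P(supplier B) ≈ 0.0138, P(supplier C) ≈ 0.7646

0.7646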